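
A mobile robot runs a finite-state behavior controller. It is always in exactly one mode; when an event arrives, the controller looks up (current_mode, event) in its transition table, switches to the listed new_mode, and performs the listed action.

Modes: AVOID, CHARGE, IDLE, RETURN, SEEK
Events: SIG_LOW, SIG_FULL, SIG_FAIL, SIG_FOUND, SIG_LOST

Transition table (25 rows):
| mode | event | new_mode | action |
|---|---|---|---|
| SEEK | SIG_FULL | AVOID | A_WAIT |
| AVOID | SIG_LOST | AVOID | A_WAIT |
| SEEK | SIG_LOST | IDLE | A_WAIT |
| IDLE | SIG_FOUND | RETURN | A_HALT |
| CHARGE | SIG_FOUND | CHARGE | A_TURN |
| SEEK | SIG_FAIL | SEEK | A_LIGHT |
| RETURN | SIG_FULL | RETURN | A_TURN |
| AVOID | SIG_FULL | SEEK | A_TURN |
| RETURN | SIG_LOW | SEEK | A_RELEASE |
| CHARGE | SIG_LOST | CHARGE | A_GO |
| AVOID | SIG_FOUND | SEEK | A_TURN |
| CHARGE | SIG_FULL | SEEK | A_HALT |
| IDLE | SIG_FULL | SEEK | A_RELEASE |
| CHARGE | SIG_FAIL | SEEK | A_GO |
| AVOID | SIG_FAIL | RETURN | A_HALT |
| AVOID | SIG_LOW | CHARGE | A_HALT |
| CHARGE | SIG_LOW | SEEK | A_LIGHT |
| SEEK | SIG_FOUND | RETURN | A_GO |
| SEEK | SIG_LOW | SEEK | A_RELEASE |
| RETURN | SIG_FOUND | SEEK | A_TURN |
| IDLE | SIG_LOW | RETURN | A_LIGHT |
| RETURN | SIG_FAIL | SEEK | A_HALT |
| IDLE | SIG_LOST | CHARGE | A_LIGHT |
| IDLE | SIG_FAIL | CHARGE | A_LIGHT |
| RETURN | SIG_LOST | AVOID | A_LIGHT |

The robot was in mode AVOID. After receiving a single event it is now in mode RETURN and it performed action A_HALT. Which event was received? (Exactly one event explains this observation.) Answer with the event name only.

try SIG_LOW: (AVOID, SIG_LOW) → (CHARGE, A_HALT)
try SIG_FULL: (AVOID, SIG_FULL) → (SEEK, A_TURN)
try SIG_FAIL: (AVOID, SIG_FAIL) → (RETURN, A_HALT)  ← matches
try SIG_FOUND: (AVOID, SIG_FOUND) → (SEEK, A_TURN)
try SIG_LOST: (AVOID, SIG_LOST) → (AVOID, A_WAIT)

SIG_FAIL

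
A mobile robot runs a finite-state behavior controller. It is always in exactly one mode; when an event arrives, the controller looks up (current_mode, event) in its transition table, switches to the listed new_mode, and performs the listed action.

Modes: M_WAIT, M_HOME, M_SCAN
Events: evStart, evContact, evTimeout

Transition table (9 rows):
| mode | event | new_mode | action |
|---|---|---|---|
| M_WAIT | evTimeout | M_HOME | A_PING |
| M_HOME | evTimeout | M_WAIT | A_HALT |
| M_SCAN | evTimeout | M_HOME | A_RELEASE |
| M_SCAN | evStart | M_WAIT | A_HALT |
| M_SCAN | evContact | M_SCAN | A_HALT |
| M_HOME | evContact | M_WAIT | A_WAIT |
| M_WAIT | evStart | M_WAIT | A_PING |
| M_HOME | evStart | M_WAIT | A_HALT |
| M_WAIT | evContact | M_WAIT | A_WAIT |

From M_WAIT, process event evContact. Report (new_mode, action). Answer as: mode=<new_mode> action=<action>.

mode=M_WAIT action=A_WAIT

current mode = M_WAIT; filter table to that mode:
  (M_WAIT, evTimeout) → (M_HOME, A_PING)
  (M_WAIT, evStart) → (M_WAIT, A_PING)
  (M_WAIT, evContact) → (M_WAIT, A_WAIT)  ← event matches
event = evContact selects (M_WAIT, A_WAIT)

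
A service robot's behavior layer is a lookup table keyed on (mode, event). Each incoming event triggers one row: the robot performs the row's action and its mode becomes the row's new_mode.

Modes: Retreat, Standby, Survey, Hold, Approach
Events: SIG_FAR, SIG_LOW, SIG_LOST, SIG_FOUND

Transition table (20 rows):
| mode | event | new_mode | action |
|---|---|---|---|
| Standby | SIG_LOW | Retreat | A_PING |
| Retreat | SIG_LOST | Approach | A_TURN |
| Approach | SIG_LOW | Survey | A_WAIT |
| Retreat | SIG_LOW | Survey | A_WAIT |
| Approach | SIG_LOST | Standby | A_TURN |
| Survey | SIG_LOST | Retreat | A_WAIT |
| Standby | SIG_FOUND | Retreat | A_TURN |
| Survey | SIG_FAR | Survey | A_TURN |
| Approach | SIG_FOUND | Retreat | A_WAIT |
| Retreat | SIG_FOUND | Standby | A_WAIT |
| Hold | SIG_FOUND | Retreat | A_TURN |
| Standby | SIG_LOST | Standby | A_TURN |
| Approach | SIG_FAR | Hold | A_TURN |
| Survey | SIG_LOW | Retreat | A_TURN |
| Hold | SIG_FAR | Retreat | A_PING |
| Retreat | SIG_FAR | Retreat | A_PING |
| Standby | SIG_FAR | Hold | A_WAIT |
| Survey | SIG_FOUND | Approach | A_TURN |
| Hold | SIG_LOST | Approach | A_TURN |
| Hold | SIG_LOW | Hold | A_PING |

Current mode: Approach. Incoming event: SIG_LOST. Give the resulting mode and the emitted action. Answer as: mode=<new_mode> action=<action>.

mode=Standby action=A_TURN

current mode = Approach; filter table to that mode:
  (Approach, SIG_LOW) → (Survey, A_WAIT)
  (Approach, SIG_LOST) → (Standby, A_TURN)  ← event matches
  (Approach, SIG_FOUND) → (Retreat, A_WAIT)
  (Approach, SIG_FAR) → (Hold, A_TURN)
event = SIG_LOST selects (Standby, A_TURN)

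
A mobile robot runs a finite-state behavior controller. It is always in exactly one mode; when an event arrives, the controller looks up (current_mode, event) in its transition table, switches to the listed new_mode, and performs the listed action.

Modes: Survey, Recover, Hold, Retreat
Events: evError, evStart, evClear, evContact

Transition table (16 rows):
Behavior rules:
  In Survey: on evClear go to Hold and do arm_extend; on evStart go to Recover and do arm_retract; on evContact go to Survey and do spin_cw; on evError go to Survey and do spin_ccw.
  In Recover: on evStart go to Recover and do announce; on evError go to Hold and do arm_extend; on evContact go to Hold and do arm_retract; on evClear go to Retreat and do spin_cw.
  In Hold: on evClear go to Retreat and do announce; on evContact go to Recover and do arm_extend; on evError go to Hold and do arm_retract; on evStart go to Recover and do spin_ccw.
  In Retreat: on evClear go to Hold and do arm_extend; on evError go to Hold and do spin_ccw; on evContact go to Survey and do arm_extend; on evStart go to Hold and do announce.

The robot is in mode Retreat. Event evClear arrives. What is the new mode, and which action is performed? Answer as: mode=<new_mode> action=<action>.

current mode = Retreat; filter table to that mode:
  (Retreat, evClear) → (Hold, arm_extend)  ← event matches
  (Retreat, evError) → (Hold, spin_ccw)
  (Retreat, evContact) → (Survey, arm_extend)
  (Retreat, evStart) → (Hold, announce)
event = evClear selects (Hold, arm_extend)

mode=Hold action=arm_extend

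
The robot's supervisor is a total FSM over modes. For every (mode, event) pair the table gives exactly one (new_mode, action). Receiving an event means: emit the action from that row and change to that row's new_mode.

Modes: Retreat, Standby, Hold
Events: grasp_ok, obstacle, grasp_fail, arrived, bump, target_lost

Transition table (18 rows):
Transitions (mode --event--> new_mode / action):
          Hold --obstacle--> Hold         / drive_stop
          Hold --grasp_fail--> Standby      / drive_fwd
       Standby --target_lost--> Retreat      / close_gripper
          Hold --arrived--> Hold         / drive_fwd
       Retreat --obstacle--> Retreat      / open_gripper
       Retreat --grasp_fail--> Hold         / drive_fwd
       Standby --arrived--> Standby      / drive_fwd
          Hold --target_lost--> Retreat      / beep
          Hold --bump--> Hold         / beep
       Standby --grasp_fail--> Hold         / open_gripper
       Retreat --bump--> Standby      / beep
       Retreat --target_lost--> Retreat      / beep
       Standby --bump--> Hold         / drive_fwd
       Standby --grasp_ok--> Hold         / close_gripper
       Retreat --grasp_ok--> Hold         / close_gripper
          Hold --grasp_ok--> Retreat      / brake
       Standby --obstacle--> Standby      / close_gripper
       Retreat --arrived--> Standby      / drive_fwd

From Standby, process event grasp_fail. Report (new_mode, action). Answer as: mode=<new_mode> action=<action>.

current mode = Standby; filter table to that mode:
  (Standby, target_lost) → (Retreat, close_gripper)
  (Standby, arrived) → (Standby, drive_fwd)
  (Standby, grasp_fail) → (Hold, open_gripper)  ← event matches
  (Standby, bump) → (Hold, drive_fwd)
  (Standby, grasp_ok) → (Hold, close_gripper)
  (Standby, obstacle) → (Standby, close_gripper)
event = grasp_fail selects (Hold, open_gripper)

mode=Hold action=open_gripper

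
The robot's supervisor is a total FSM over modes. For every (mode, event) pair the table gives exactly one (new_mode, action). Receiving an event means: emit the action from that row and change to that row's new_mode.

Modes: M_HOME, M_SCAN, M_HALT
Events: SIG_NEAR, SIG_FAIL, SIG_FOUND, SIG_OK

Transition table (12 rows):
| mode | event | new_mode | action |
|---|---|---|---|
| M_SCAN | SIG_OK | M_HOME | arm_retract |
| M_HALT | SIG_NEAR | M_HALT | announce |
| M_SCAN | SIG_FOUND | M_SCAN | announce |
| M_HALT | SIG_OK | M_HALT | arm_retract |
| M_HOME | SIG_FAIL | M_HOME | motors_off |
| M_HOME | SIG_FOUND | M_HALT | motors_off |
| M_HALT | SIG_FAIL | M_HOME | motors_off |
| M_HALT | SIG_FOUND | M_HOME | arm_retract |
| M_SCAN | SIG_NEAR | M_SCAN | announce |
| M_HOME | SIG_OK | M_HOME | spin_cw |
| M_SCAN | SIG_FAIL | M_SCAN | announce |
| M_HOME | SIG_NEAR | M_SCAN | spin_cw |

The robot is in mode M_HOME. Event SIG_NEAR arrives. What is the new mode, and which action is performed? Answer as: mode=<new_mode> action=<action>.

current mode = M_HOME; filter table to that mode:
  (M_HOME, SIG_FAIL) → (M_HOME, motors_off)
  (M_HOME, SIG_FOUND) → (M_HALT, motors_off)
  (M_HOME, SIG_OK) → (M_HOME, spin_cw)
  (M_HOME, SIG_NEAR) → (M_SCAN, spin_cw)  ← event matches
event = SIG_NEAR selects (M_SCAN, spin_cw)

mode=M_SCAN action=spin_cw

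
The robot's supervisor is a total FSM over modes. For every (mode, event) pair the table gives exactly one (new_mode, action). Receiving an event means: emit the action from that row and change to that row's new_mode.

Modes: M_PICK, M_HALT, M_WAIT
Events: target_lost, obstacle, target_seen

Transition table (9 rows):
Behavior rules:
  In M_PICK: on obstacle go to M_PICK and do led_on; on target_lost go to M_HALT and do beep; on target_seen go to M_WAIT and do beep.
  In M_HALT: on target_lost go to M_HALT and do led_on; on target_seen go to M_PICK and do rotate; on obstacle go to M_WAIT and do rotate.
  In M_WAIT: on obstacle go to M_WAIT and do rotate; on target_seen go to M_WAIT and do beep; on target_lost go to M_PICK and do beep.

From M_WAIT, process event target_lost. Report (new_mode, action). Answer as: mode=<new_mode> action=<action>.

current mode = M_WAIT; filter table to that mode:
  (M_WAIT, obstacle) → (M_WAIT, rotate)
  (M_WAIT, target_seen) → (M_WAIT, beep)
  (M_WAIT, target_lost) → (M_PICK, beep)  ← event matches
event = target_lost selects (M_PICK, beep)

mode=M_PICK action=beep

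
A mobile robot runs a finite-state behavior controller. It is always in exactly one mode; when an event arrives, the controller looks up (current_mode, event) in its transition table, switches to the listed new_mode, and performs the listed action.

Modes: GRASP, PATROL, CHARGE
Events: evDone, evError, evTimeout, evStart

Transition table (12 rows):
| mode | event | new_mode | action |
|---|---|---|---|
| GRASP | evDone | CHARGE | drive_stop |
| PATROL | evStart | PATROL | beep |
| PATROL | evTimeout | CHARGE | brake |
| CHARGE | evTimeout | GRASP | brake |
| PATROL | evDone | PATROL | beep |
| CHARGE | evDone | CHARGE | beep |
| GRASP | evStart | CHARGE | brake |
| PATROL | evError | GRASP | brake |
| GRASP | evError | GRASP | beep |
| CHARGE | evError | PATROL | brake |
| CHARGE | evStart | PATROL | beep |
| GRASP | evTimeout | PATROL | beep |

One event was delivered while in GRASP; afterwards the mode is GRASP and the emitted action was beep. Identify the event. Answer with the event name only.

try evDone: (GRASP, evDone) → (CHARGE, drive_stop)
try evError: (GRASP, evError) → (GRASP, beep)  ← matches
try evTimeout: (GRASP, evTimeout) → (PATROL, beep)
try evStart: (GRASP, evStart) → (CHARGE, brake)

evError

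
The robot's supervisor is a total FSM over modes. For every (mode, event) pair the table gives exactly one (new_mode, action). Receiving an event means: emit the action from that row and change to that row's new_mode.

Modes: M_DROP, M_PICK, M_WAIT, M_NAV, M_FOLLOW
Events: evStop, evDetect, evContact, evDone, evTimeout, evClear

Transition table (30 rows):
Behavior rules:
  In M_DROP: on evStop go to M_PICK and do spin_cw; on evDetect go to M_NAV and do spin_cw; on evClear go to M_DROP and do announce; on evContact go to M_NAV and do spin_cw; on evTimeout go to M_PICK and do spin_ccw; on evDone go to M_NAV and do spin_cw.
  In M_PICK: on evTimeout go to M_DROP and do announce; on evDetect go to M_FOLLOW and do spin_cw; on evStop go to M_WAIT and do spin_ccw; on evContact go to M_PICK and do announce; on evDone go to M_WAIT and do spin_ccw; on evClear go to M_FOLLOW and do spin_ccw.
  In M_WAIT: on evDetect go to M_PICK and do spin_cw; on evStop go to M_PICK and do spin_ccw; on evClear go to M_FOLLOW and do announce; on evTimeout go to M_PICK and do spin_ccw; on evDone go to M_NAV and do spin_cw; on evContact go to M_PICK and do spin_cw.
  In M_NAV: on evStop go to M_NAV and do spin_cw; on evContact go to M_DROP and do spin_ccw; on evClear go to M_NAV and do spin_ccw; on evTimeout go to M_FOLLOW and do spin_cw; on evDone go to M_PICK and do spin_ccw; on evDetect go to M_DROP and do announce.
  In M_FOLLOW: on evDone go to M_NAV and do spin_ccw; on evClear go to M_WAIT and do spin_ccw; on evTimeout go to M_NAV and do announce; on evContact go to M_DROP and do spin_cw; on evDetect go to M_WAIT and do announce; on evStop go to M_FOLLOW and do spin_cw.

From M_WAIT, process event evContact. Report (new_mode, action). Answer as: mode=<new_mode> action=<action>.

current mode = M_WAIT; filter table to that mode:
  (M_WAIT, evDetect) → (M_PICK, spin_cw)
  (M_WAIT, evStop) → (M_PICK, spin_ccw)
  (M_WAIT, evClear) → (M_FOLLOW, announce)
  (M_WAIT, evTimeout) → (M_PICK, spin_ccw)
  (M_WAIT, evDone) → (M_NAV, spin_cw)
  (M_WAIT, evContact) → (M_PICK, spin_cw)  ← event matches
event = evContact selects (M_PICK, spin_cw)

mode=M_PICK action=spin_cw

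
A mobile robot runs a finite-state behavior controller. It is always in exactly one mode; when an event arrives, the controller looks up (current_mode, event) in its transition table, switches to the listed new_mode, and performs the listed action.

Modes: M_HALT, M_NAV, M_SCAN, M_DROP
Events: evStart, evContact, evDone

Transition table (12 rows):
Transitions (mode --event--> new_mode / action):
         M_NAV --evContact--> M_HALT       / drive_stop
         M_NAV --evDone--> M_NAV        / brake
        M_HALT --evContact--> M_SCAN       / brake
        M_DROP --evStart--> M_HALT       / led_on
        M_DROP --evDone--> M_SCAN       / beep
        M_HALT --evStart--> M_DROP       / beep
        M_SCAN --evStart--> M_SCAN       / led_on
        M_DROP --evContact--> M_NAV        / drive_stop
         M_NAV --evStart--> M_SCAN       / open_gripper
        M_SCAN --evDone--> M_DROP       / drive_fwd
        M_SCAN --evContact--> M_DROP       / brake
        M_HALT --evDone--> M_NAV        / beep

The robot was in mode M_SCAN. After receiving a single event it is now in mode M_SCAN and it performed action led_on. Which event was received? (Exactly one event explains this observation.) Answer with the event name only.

try evStart: (M_SCAN, evStart) → (M_SCAN, led_on)  ← matches
try evContact: (M_SCAN, evContact) → (M_DROP, brake)
try evDone: (M_SCAN, evDone) → (M_DROP, drive_fwd)

evStart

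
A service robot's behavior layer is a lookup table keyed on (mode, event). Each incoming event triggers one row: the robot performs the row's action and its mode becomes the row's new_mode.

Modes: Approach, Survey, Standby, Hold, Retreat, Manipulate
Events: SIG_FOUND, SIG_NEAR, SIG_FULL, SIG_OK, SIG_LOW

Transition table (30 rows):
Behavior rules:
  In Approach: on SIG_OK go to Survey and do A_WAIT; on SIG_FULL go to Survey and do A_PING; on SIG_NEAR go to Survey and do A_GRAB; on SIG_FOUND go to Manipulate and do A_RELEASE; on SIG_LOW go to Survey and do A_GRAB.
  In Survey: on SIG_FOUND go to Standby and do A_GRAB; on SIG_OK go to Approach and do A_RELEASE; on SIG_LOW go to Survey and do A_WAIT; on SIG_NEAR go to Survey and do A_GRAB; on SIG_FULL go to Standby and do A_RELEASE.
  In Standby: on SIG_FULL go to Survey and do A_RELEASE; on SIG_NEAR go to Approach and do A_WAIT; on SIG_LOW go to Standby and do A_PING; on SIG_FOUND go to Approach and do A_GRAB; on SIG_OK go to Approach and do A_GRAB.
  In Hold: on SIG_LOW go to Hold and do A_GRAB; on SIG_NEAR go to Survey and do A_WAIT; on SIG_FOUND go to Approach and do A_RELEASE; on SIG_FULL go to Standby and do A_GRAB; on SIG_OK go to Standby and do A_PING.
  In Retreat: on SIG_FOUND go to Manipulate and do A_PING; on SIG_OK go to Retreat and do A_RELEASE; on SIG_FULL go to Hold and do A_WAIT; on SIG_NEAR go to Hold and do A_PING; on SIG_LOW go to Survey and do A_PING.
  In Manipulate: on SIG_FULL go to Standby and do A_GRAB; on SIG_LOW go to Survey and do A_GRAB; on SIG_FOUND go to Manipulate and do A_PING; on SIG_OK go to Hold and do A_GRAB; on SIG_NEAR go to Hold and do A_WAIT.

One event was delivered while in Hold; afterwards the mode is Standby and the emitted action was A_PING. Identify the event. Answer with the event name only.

SIG_OK

try SIG_FOUND: (Hold, SIG_FOUND) → (Approach, A_RELEASE)
try SIG_NEAR: (Hold, SIG_NEAR) → (Survey, A_WAIT)
try SIG_FULL: (Hold, SIG_FULL) → (Standby, A_GRAB)
try SIG_OK: (Hold, SIG_OK) → (Standby, A_PING)  ← matches
try SIG_LOW: (Hold, SIG_LOW) → (Hold, A_GRAB)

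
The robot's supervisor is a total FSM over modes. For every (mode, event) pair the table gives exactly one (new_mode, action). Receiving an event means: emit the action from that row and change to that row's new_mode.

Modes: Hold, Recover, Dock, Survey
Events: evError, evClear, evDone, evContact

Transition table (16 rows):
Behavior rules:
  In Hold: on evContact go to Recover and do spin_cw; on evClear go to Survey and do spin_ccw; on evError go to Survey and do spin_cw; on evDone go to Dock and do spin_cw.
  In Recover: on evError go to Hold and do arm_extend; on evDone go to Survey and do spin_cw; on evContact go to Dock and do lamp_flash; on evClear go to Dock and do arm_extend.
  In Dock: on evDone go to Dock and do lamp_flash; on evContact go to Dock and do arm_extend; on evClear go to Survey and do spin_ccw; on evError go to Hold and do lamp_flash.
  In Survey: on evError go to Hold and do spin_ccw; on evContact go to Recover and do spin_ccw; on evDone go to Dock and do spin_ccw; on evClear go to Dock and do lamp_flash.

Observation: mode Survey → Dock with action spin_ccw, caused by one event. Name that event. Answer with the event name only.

evDone

try evError: (Survey, evError) → (Hold, spin_ccw)
try evClear: (Survey, evClear) → (Dock, lamp_flash)
try evDone: (Survey, evDone) → (Dock, spin_ccw)  ← matches
try evContact: (Survey, evContact) → (Recover, spin_ccw)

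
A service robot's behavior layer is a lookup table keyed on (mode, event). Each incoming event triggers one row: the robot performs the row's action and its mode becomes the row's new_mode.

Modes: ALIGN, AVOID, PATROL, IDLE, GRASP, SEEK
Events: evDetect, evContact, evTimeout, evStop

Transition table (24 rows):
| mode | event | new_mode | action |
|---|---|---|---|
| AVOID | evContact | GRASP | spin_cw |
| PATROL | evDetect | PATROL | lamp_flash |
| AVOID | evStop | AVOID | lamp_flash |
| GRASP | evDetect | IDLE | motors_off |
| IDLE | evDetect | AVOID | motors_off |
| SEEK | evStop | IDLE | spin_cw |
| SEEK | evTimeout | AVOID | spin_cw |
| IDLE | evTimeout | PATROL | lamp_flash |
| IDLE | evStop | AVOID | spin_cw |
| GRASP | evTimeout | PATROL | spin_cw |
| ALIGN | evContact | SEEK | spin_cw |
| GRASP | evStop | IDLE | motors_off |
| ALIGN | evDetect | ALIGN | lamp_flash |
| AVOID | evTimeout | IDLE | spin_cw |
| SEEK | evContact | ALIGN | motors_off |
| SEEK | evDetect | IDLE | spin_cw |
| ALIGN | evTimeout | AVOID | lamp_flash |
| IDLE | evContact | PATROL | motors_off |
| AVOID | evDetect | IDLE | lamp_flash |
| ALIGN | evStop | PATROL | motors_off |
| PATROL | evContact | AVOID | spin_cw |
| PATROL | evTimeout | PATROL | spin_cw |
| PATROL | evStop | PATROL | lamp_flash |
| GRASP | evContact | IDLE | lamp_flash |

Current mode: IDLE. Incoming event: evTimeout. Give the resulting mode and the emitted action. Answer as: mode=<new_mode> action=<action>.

mode=PATROL action=lamp_flash

current mode = IDLE; filter table to that mode:
  (IDLE, evDetect) → (AVOID, motors_off)
  (IDLE, evTimeout) → (PATROL, lamp_flash)  ← event matches
  (IDLE, evStop) → (AVOID, spin_cw)
  (IDLE, evContact) → (PATROL, motors_off)
event = evTimeout selects (PATROL, lamp_flash)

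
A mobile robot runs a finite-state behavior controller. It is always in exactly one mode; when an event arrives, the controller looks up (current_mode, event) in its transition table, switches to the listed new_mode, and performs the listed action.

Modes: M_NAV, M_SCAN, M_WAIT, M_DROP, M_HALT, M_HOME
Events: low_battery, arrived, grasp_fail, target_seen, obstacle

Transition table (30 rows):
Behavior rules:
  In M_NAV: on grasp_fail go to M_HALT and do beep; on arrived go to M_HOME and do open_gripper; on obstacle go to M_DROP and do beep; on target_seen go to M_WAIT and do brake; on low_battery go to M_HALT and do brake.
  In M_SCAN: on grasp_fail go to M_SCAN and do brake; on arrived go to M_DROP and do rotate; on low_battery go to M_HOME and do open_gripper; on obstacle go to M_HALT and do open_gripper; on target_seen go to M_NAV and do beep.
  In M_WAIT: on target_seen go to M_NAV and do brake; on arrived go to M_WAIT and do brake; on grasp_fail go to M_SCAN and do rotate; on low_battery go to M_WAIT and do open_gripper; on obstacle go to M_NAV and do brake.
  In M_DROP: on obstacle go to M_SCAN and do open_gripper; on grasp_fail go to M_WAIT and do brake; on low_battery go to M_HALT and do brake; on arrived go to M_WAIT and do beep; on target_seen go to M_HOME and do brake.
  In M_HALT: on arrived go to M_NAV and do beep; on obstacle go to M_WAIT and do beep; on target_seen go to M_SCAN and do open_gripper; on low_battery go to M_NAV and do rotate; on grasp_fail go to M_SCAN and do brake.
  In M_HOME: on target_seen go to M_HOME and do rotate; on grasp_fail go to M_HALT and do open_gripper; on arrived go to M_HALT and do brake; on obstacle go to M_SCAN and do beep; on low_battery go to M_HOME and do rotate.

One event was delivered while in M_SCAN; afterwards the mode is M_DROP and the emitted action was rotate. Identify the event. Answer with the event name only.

arrived

try low_battery: (M_SCAN, low_battery) → (M_HOME, open_gripper)
try arrived: (M_SCAN, arrived) → (M_DROP, rotate)  ← matches
try grasp_fail: (M_SCAN, grasp_fail) → (M_SCAN, brake)
try target_seen: (M_SCAN, target_seen) → (M_NAV, beep)
try obstacle: (M_SCAN, obstacle) → (M_HALT, open_gripper)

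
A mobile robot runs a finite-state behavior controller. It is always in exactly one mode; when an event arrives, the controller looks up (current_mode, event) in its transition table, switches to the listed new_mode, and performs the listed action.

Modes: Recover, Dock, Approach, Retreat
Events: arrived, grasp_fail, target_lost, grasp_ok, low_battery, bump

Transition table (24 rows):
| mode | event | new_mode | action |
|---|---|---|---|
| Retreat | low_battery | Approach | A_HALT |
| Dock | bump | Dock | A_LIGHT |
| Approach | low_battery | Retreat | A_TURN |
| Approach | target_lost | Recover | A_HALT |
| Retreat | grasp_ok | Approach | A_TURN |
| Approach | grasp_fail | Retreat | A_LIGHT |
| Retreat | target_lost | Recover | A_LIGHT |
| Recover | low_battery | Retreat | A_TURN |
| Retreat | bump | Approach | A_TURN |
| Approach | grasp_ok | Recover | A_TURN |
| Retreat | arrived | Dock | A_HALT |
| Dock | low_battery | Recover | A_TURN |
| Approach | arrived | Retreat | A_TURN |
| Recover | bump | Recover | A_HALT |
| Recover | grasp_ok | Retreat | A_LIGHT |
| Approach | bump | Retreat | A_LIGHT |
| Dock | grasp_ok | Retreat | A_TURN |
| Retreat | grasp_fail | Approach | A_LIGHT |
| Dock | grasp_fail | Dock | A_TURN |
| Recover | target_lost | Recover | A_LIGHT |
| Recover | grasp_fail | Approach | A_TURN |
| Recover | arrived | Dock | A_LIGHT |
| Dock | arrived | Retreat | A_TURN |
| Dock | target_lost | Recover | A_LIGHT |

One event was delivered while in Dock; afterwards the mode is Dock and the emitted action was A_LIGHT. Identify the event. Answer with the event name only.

bump

try arrived: (Dock, arrived) → (Retreat, A_TURN)
try grasp_fail: (Dock, grasp_fail) → (Dock, A_TURN)
try target_lost: (Dock, target_lost) → (Recover, A_LIGHT)
try grasp_ok: (Dock, grasp_ok) → (Retreat, A_TURN)
try low_battery: (Dock, low_battery) → (Recover, A_TURN)
try bump: (Dock, bump) → (Dock, A_LIGHT)  ← matches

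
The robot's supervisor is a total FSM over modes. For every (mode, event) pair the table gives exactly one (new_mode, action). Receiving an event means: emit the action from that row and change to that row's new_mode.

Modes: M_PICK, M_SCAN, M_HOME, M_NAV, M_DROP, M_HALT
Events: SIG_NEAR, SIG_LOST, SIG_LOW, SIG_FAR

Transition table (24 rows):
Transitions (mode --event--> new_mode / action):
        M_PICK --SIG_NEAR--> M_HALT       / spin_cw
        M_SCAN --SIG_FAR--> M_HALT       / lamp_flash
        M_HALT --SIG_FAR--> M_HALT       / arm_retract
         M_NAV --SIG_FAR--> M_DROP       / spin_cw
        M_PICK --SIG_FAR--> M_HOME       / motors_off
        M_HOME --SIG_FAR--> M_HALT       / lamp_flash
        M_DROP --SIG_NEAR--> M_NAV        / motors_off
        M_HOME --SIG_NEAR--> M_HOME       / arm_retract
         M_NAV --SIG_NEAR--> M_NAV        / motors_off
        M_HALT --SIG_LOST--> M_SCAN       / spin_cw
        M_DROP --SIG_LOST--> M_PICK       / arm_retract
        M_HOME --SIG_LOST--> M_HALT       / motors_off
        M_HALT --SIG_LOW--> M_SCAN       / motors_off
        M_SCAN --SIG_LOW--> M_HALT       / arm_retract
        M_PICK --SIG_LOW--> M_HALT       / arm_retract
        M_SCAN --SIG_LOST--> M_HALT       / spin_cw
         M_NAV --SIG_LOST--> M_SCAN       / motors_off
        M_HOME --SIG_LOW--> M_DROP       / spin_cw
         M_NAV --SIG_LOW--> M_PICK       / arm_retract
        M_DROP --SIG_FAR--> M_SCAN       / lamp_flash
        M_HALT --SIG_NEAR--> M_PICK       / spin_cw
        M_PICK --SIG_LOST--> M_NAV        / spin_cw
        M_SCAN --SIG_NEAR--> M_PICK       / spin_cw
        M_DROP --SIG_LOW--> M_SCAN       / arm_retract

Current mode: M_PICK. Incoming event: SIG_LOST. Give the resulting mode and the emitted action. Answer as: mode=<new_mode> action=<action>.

current mode = M_PICK; filter table to that mode:
  (M_PICK, SIG_NEAR) → (M_HALT, spin_cw)
  (M_PICK, SIG_FAR) → (M_HOME, motors_off)
  (M_PICK, SIG_LOW) → (M_HALT, arm_retract)
  (M_PICK, SIG_LOST) → (M_NAV, spin_cw)  ← event matches
event = SIG_LOST selects (M_NAV, spin_cw)

mode=M_NAV action=spin_cw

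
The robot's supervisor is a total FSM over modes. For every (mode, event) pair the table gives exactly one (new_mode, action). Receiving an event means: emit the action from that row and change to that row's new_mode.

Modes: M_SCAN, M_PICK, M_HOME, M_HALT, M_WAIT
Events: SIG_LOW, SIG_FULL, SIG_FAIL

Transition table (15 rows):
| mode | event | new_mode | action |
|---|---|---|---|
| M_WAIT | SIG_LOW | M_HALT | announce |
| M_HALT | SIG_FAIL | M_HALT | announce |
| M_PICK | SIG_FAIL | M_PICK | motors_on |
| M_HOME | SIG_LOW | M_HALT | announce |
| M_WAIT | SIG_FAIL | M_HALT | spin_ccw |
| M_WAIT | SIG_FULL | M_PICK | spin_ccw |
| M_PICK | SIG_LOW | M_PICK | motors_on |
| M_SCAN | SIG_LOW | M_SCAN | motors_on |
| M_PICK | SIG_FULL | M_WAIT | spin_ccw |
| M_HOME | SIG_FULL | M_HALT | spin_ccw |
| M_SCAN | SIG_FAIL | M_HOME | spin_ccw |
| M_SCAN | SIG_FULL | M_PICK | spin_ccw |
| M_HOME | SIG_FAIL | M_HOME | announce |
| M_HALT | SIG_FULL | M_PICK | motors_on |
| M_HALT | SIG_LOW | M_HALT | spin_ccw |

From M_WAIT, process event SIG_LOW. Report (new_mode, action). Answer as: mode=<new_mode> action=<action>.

mode=M_HALT action=announce

current mode = M_WAIT; filter table to that mode:
  (M_WAIT, SIG_LOW) → (M_HALT, announce)  ← event matches
  (M_WAIT, SIG_FAIL) → (M_HALT, spin_ccw)
  (M_WAIT, SIG_FULL) → (M_PICK, spin_ccw)
event = SIG_LOW selects (M_HALT, announce)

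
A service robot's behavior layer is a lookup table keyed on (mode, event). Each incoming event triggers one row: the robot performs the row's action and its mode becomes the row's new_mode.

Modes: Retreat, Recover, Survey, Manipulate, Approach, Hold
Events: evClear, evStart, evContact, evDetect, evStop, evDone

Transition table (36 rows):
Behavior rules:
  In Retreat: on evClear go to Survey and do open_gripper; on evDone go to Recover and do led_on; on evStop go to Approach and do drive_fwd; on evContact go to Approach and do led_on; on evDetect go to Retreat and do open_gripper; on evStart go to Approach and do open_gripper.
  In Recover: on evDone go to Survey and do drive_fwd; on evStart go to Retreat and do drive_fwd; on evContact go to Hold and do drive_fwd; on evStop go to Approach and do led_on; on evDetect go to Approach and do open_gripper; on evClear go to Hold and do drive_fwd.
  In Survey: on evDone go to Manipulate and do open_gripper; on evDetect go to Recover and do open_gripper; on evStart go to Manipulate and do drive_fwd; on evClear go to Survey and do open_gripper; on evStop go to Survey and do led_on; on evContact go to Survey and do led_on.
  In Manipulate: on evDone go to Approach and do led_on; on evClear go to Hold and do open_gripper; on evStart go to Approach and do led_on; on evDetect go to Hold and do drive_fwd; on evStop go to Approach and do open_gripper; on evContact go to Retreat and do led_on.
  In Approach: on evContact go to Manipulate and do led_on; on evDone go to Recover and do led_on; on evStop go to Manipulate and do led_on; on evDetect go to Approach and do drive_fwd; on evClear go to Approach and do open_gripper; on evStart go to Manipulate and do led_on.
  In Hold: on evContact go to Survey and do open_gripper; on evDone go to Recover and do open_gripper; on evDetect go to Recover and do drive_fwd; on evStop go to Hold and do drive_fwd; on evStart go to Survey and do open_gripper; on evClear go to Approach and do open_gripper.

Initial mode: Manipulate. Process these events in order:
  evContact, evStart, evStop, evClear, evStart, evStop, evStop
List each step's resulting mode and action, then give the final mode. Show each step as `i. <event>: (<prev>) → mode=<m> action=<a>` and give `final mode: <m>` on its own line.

1. evContact: (Manipulate) → mode=Retreat action=led_on
2. evStart: (Retreat) → mode=Approach action=open_gripper
3. evStop: (Approach) → mode=Manipulate action=led_on
4. evClear: (Manipulate) → mode=Hold action=open_gripper
5. evStart: (Hold) → mode=Survey action=open_gripper
6. evStop: (Survey) → mode=Survey action=led_on
7. evStop: (Survey) → mode=Survey action=led_on

final mode: Survey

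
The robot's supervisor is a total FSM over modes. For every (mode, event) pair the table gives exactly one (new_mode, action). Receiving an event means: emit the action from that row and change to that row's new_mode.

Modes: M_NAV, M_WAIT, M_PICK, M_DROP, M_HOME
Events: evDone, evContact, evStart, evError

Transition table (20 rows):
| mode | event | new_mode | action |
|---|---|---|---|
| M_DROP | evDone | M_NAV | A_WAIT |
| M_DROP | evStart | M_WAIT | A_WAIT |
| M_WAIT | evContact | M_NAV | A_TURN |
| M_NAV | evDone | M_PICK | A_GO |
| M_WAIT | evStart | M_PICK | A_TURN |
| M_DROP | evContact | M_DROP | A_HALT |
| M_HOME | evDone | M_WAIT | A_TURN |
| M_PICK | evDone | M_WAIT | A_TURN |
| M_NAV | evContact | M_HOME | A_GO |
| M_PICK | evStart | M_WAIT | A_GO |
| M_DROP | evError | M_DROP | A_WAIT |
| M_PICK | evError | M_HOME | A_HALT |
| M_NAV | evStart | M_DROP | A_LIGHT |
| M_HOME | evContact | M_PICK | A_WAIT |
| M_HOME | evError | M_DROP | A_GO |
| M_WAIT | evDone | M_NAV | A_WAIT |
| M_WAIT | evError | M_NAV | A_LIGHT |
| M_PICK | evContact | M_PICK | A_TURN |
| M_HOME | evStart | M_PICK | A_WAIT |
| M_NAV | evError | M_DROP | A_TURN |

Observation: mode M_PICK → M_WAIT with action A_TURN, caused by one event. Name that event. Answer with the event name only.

try evDone: (M_PICK, evDone) → (M_WAIT, A_TURN)  ← matches
try evContact: (M_PICK, evContact) → (M_PICK, A_TURN)
try evStart: (M_PICK, evStart) → (M_WAIT, A_GO)
try evError: (M_PICK, evError) → (M_HOME, A_HALT)

evDone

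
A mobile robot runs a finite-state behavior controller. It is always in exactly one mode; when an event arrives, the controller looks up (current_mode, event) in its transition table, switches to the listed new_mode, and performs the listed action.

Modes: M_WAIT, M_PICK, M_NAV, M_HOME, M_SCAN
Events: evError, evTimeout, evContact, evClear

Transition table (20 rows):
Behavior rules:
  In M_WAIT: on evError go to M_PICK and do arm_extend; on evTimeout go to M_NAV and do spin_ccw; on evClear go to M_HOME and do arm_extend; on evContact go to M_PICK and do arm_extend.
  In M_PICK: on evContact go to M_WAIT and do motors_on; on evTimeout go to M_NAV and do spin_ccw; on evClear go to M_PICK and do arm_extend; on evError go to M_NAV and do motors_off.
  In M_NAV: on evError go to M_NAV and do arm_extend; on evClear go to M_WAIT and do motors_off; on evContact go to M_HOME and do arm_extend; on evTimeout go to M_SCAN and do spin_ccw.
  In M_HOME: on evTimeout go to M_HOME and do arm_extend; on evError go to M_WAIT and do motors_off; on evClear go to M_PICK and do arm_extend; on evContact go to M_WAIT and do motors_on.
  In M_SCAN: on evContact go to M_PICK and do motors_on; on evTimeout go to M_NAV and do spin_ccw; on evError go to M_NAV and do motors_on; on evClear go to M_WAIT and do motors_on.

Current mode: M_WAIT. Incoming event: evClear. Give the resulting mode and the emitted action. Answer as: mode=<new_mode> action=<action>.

current mode = M_WAIT; filter table to that mode:
  (M_WAIT, evError) → (M_PICK, arm_extend)
  (M_WAIT, evTimeout) → (M_NAV, spin_ccw)
  (M_WAIT, evClear) → (M_HOME, arm_extend)  ← event matches
  (M_WAIT, evContact) → (M_PICK, arm_extend)
event = evClear selects (M_HOME, arm_extend)

mode=M_HOME action=arm_extend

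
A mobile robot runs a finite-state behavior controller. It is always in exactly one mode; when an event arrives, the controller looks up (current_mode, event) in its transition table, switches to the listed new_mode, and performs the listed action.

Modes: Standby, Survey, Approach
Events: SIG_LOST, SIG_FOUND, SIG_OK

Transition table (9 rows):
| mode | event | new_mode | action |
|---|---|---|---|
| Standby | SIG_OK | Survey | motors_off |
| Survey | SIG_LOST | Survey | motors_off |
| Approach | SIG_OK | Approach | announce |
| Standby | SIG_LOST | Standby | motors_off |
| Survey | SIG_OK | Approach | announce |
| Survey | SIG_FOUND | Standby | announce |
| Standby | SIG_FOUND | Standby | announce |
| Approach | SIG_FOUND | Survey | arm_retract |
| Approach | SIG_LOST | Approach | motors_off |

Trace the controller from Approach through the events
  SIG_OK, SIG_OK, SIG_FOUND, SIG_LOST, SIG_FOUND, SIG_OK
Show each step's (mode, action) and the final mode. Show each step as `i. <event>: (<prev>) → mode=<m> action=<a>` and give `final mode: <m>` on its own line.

final mode: Survey

1. SIG_OK: (Approach) → mode=Approach action=announce
2. SIG_OK: (Approach) → mode=Approach action=announce
3. SIG_FOUND: (Approach) → mode=Survey action=arm_retract
4. SIG_LOST: (Survey) → mode=Survey action=motors_off
5. SIG_FOUND: (Survey) → mode=Standby action=announce
6. SIG_OK: (Standby) → mode=Survey action=motors_off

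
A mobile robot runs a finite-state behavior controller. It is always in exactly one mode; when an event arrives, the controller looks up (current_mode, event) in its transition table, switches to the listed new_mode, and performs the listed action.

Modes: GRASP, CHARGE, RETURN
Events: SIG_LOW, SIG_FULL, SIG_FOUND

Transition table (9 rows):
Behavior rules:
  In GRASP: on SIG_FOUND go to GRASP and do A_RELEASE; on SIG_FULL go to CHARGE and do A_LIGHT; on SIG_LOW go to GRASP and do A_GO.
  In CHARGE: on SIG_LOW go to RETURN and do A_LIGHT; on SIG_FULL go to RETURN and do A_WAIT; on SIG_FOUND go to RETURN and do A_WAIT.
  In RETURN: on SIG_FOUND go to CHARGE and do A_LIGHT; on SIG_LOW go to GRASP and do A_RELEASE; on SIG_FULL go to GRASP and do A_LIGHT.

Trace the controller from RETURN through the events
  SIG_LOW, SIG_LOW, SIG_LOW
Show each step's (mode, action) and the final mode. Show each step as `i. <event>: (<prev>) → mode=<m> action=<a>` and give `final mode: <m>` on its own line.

final mode: GRASP

1. SIG_LOW: (RETURN) → mode=GRASP action=A_RELEASE
2. SIG_LOW: (GRASP) → mode=GRASP action=A_GO
3. SIG_LOW: (GRASP) → mode=GRASP action=A_GO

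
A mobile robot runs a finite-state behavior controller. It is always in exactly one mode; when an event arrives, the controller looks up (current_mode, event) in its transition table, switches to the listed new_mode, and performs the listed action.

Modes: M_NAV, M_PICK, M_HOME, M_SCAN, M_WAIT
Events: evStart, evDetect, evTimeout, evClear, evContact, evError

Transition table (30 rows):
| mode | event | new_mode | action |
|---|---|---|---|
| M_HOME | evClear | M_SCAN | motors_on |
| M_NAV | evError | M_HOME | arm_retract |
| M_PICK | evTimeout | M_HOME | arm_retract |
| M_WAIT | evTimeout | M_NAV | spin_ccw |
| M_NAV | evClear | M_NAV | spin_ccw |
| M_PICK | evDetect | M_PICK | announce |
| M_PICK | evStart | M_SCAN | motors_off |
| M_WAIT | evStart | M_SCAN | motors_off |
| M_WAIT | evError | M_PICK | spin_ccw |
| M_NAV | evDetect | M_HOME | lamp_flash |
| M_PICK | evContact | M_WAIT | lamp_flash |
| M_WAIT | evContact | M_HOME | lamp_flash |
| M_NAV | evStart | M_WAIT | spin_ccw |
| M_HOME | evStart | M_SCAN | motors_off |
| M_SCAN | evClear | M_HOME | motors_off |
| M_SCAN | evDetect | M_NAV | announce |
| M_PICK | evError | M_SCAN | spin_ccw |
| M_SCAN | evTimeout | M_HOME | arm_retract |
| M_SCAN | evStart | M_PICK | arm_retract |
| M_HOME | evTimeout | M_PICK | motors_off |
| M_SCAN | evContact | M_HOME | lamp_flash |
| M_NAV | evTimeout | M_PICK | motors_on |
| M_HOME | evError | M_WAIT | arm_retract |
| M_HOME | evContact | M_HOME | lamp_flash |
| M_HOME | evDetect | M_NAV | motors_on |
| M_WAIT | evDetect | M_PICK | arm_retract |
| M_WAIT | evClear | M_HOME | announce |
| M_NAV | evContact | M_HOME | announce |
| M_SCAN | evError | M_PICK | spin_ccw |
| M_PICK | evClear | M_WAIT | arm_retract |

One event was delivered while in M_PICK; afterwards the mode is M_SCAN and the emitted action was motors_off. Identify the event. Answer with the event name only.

evStart

try evStart: (M_PICK, evStart) → (M_SCAN, motors_off)  ← matches
try evDetect: (M_PICK, evDetect) → (M_PICK, announce)
try evTimeout: (M_PICK, evTimeout) → (M_HOME, arm_retract)
try evClear: (M_PICK, evClear) → (M_WAIT, arm_retract)
try evContact: (M_PICK, evContact) → (M_WAIT, lamp_flash)
try evError: (M_PICK, evError) → (M_SCAN, spin_ccw)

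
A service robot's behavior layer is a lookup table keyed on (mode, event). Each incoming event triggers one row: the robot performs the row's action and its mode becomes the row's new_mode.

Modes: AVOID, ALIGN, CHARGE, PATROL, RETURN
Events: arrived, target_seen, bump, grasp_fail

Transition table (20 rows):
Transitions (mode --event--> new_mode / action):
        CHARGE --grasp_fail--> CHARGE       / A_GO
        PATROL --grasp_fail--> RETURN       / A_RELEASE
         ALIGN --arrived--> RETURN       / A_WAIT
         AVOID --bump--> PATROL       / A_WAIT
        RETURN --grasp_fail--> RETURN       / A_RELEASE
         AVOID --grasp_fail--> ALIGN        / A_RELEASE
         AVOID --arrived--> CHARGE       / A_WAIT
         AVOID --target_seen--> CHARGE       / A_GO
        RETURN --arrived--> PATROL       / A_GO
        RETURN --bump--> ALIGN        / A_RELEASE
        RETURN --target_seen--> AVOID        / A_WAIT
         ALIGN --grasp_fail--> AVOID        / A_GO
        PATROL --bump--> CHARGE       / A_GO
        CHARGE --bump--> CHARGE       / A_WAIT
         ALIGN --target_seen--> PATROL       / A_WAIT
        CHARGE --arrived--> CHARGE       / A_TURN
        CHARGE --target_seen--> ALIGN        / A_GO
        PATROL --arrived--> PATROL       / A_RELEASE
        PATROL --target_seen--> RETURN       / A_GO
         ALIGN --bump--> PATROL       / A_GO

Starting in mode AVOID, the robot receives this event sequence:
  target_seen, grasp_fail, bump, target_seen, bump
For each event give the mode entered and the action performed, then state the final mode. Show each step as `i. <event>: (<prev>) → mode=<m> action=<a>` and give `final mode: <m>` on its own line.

1. target_seen: (AVOID) → mode=CHARGE action=A_GO
2. grasp_fail: (CHARGE) → mode=CHARGE action=A_GO
3. bump: (CHARGE) → mode=CHARGE action=A_WAIT
4. target_seen: (CHARGE) → mode=ALIGN action=A_GO
5. bump: (ALIGN) → mode=PATROL action=A_GO

final mode: PATROL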